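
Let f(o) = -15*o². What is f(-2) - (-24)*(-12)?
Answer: -348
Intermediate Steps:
f(-2) - (-24)*(-12) = -15*(-2)² - (-24)*(-12) = -15*4 - 1*288 = -60 - 288 = -348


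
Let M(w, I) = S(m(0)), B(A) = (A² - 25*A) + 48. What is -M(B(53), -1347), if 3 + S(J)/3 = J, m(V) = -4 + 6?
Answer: 3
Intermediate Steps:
m(V) = 2
S(J) = -9 + 3*J
B(A) = 48 + A² - 25*A
M(w, I) = -3 (M(w, I) = -9 + 3*2 = -9 + 6 = -3)
-M(B(53), -1347) = -1*(-3) = 3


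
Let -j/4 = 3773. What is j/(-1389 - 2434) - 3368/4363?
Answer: 52970532/16679749 ≈ 3.1757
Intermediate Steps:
j = -15092 (j = -4*3773 = -15092)
j/(-1389 - 2434) - 3368/4363 = -15092/(-1389 - 2434) - 3368/4363 = -15092/(-3823) - 3368*1/4363 = -15092*(-1/3823) - 3368/4363 = 15092/3823 - 3368/4363 = 52970532/16679749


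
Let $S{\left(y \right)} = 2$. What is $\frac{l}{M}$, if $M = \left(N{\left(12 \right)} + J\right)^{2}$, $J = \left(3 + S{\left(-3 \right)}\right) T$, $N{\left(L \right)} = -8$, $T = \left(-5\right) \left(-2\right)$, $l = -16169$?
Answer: $- \frac{16169}{1764} \approx -9.1661$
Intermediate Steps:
$T = 10$
$J = 50$ ($J = \left(3 + 2\right) 10 = 5 \cdot 10 = 50$)
$M = 1764$ ($M = \left(-8 + 50\right)^{2} = 42^{2} = 1764$)
$\frac{l}{M} = - \frac{16169}{1764}$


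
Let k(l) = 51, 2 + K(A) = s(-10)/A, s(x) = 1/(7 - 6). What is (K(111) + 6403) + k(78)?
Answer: 716173/111 ≈ 6452.0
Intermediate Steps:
s(x) = 1 (s(x) = 1/1 = 1)
K(A) = -2 + 1/A
(K(111) + 6403) + k(78) = ((-2 + 1/111) + 6403) + 51 = (-221/111 + 6403) + 51 = 710512/111 + 51 = 716173/111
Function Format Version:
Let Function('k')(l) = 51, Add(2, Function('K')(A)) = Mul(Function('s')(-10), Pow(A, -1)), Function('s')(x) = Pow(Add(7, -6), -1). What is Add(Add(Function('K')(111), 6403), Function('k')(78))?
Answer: Rational(716173, 111) ≈ 6452.0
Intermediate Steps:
Function('s')(x) = 1 (Function('s')(x) = Pow(1, -1) = 1)
Function('K')(A) = Add(-2, Pow(A, -1)) (Function('K')(A) = Add(-2, Mul(1, Pow(A, -1))) = Add(-2, Pow(A, -1)))
Add(Add(Function('K')(111), 6403), Function('k')(78)) = Add(Add(Add(-2, Pow(111, -1)), 6403), 51) = Add(Add(Add(-2, Rational(1, 111)), 6403), 51) = Add(Add(Rational(-221, 111), 6403), 51) = Add(Rational(710512, 111), 51) = Rational(716173, 111)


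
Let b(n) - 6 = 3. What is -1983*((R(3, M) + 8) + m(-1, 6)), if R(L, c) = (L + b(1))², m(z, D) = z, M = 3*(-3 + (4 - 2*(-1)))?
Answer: -299433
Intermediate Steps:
b(n) = 9 (b(n) = 6 + 3 = 9)
M = 9 (M = 3*(-3 + (4 + 2)) = 3*(-3 + 6) = 3*3 = 9)
R(L, c) = (9 + L)² (R(L, c) = (L + 9)² = (9 + L)²)
-1983*((R(3, M) + 8) + m(-1, 6)) = -1983*(((9 + 3)² + 8) - 1) = -1983*((12² + 8) - 1) = -1983*((144 + 8) - 1) = -1983*(152 - 1) = -1983*151 = -299433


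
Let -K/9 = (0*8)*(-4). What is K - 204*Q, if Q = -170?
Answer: 34680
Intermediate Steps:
K = 0 (K = -9*0*8*(-4) = -0*(-4) = -9*0 = 0)
K - 204*Q = 0 - 204*(-170) = 0 + 34680 = 34680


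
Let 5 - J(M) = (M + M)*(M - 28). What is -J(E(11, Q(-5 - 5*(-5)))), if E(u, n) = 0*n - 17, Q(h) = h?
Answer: 1525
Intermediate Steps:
E(u, n) = -17 (E(u, n) = 0 - 17 = -17)
J(M) = 5 - 2*M*(-28 + M) (J(M) = 5 - (M + M)*(M - 28) = 5 - 2*M*(-28 + M))
-J(E(11, Q(-5 - 5*(-5)))) = -(5 - 2*(-17)² + 56*(-17)) = -(5 - 2*289 - 952) = -(5 - 578 - 952) = -1*(-1525) = 1525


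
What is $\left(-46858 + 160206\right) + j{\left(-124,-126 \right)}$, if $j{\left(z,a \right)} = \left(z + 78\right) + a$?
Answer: $113176$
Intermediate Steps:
$j{\left(z,a \right)} = 78 + a + z$ ($j{\left(z,a \right)} = \left(78 + z\right) + a = 78 + a + z$)
$\left(-46858 + 160206\right) + j{\left(-124,-126 \right)} = \left(-46858 + 160206\right) - 172 = 113348 - 172 = 113176$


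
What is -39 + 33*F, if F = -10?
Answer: -369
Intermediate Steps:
-39 + 33*F = -39 + 33*(-10) = -39 - 330 = -369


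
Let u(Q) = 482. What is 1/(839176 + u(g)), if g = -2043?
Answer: 1/839658 ≈ 1.1910e-6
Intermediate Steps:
1/(839176 + u(g)) = 1/(839176 + 482) = 1/839658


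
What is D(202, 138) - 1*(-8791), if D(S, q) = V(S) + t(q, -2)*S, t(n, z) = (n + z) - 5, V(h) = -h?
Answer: 35051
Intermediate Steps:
t(n, z) = -5 + n + z
D(S, q) = -S + S*(-7 + q) (D(S, q) = -S + (-5 + q - 2)*S = -S + (-7 + q)*S = -S + S*(-7 + q))
D(202, 138) - 1*(-8791) = 202*(-8 + 138) - 1*(-8791) = 202*130 + 8791 = 26260 + 8791 = 35051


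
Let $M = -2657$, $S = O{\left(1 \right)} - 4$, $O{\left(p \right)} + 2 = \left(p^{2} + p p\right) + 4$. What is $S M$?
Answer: $0$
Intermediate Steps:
$O{\left(p \right)} = 2 + 2 p^{2}$ ($O{\left(p \right)} = -2 + \left(\left(p^{2} + p p\right) + 4\right) = -2 + \left(\left(p^{2} + p^{2}\right) + 4\right) = -2 + \left(2 p^{2} + 4\right) = -2 + \left(4 + 2 p^{2}\right) = 2 + 2 p^{2}$)
$S = 0$ ($S = \left(2 + 2 \cdot 1^{2}\right) - 4 = \left(2 + 2 \cdot 1\right) - 4 = \left(2 + 2\right) - 4 = 4 - 4 = 0$)
$S M = 0 \left(-2657\right) = 0$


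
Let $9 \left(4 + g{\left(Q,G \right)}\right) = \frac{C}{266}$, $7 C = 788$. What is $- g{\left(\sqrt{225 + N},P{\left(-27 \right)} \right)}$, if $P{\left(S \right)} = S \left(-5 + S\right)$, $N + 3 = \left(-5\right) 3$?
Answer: $\frac{33122}{8379} \approx 3.953$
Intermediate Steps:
$C = \frac{788}{7}$ ($C = \frac{1}{7} \cdot 788 = \frac{788}{7} \approx 112.57$)
$N = -18$ ($N = -3 - 15 = -18$)
$g{\left(Q,G \right)} = - \frac{33122}{8379}$ ($g{\left(Q,G \right)} = -4 + \frac{\frac{788}{7} \cdot \frac{1}{266}}{9} = -4 + \frac{1}{9} \cdot \frac{394}{931} = -4 + \frac{394}{8379} = - \frac{33122}{8379}$)
$- g{\left(\sqrt{225 + N},P{\left(-27 \right)} \right)} = \left(-1\right) \left(- \frac{33122}{8379}\right) = \frac{33122}{8379}$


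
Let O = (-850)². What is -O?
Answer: -722500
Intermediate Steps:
O = 722500
-O = -1*722500 = -722500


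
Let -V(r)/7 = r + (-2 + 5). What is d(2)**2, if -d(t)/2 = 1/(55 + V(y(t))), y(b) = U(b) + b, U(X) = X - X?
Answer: 1/100 ≈ 0.010000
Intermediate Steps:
U(X) = 0
y(b) = b (y(b) = 0 + b = b)
V(r) = -21 - 7*r (V(r) = -7*(r + (-2 + 5)) = -7*(r + 3) = -7*(3 + r) = -21 - 7*r)
d(t) = -2/(34 - 7*t) (d(t) = -2/(55 + (-21 - 7*t)) = -2/(34 - 7*t))
d(2)**2 = (2/(-34 + 7*2))**2 = (2/(-34 + 14))**2 = (2/(-20))**2 = (2*(-1/20))**2 = (-1/10)**2 = 1/100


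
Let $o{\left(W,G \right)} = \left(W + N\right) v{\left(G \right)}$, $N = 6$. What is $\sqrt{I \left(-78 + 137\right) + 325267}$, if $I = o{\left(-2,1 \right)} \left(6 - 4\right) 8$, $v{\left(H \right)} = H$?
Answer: $13 \sqrt{1947} \approx 573.62$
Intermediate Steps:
$o{\left(W,G \right)} = G \left(6 + W\right)$ ($o{\left(W,G \right)} = \left(W + 6\right) G = \left(6 + W\right) G = G \left(6 + W\right)$)
$I = 64$ ($I = 1 \left(6 - 2\right) \left(6 - 4\right) 8 = 1 \cdot 4 \cdot 2 \cdot 8 = 4 \cdot 2 \cdot 8 = 8 \cdot 8 = 64$)
$\sqrt{I \left(-78 + 137\right) + 325267} = \sqrt{64 \left(-78 + 137\right) + 325267} = \sqrt{64 \cdot 59 + 325267} = \sqrt{3776 + 325267} = \sqrt{329043} = 13 \sqrt{1947}$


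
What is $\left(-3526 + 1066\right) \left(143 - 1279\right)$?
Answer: $2794560$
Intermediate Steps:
$\left(-3526 + 1066\right) \left(143 - 1279\right) = \left(-2460\right) \left(-1136\right) = 2794560$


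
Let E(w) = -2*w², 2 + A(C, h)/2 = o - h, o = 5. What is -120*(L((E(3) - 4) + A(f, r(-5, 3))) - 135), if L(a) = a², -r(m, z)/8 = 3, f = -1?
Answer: -106680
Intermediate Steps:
r(m, z) = -24 (r(m, z) = -8*3 = -24)
A(C, h) = 6 - 2*h (A(C, h) = -4 + 2*(5 - h) = -4 + (10 - 2*h) = 6 - 2*h)
-120*(L((E(3) - 4) + A(f, r(-5, 3))) - 135) = -120*(((-2*3² - 4) + (6 - 2*(-24)))² - 135) = -120*(((-2*9 - 4) + (6 + 48))² - 135) = -120*(((-18 - 4) + 54)² - 135) = -120*((-22 + 54)² - 135) = -120*(32² - 135) = -120*(1024 - 135) = -120*889 = -106680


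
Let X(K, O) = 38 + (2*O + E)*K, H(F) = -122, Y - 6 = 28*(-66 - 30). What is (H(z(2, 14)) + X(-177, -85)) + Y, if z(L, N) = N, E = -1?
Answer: 27501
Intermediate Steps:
Y = -2682 (Y = 6 + 28*(-66 - 30) = 6 + 28*(-96) = 6 - 2688 = -2682)
X(K, O) = 38 + K*(-1 + 2*O) (X(K, O) = 38 + (2*O - 1)*K = 38 + (-1 + 2*O)*K = 38 + K*(-1 + 2*O))
(H(z(2, 14)) + X(-177, -85)) + Y = (-122 + (38 - 1*(-177) + 2*(-177)*(-85))) - 2682 = (-122 + (38 + 177 + 30090)) - 2682 = (-122 + 30305) - 2682 = 30183 - 2682 = 27501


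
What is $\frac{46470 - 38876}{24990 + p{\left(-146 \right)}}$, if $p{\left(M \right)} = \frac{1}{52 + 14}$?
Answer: $\frac{501204}{1649341} \approx 0.30388$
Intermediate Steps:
$p{\left(M \right)} = \frac{1}{66}$
$\frac{46470 - 38876}{24990 + p{\left(-146 \right)}} = \frac{46470 - 38876}{24990 + \frac{1}{66}} = \frac{7594}{\frac{1649341}{66}} = 7594 \cdot \frac{66}{1649341} = \frac{501204}{1649341}$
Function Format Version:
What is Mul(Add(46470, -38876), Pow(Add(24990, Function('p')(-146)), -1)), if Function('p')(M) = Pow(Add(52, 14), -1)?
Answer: Rational(501204, 1649341) ≈ 0.30388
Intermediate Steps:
Function('p')(M) = Rational(1, 66) (Function('p')(M) = Pow(66, -1) = Rational(1, 66))
Mul(Add(46470, -38876), Pow(Add(24990, Function('p')(-146)), -1)) = Mul(Add(46470, -38876), Pow(Add(24990, Rational(1, 66)), -1)) = Mul(7594, Pow(Rational(1649341, 66), -1)) = Mul(7594, Rational(66, 1649341)) = Rational(501204, 1649341)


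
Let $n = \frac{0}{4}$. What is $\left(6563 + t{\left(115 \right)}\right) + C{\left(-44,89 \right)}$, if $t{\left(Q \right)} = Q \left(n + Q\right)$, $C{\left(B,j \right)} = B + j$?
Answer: $19833$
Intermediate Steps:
$n = 0$ ($n = 0 \cdot \frac{1}{4} = 0$)
$t{\left(Q \right)} = Q^{2}$ ($t{\left(Q \right)} = Q \left(0 + Q\right) = Q Q = Q^{2}$)
$\left(6563 + t{\left(115 \right)}\right) + C{\left(-44,89 \right)} = \left(6563 + 115^{2}\right) + \left(-44 + 89\right) = \left(6563 + 13225\right) + 45 = 19788 + 45 = 19833$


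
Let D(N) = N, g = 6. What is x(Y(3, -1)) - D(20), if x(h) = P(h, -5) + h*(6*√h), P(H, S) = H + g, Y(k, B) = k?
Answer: -11 + 18*√3 ≈ 20.177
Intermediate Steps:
P(H, S) = 6 + H (P(H, S) = H + 6 = 6 + H)
x(h) = 6 + h + 6*h^(3/2) (x(h) = (6 + h) + h*(6*√h) = (6 + h) + 6*h^(3/2) = 6 + h + 6*h^(3/2))
x(Y(3, -1)) - D(20) = (6 + 3 + 6*3^(3/2)) - 1*20 = (6 + 3 + 6*(3*√3)) - 20 = (6 + 3 + 18*√3) - 20 = (9 + 18*√3) - 20 = -11 + 18*√3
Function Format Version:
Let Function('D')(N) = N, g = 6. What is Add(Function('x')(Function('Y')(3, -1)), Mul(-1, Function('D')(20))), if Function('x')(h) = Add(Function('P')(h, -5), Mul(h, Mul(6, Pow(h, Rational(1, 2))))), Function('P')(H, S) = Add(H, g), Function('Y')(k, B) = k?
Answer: Add(-11, Mul(18, Pow(3, Rational(1, 2)))) ≈ 20.177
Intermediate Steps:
Function('P')(H, S) = Add(6, H) (Function('P')(H, S) = Add(H, 6) = Add(6, H))
Function('x')(h) = Add(6, h, Mul(6, Pow(h, Rational(3, 2)))) (Function('x')(h) = Add(Add(6, h), Mul(h, Mul(6, Pow(h, Rational(1, 2))))) = Add(Add(6, h), Mul(6, Pow(h, Rational(3, 2)))) = Add(6, h, Mul(6, Pow(h, Rational(3, 2)))))
Add(Function('x')(Function('Y')(3, -1)), Mul(-1, Function('D')(20))) = Add(Add(6, 3, Mul(6, Pow(3, Rational(3, 2)))), Mul(-1, 20)) = Add(Add(6, 3, Mul(6, Mul(3, Pow(3, Rational(1, 2))))), -20) = Add(Add(6, 3, Mul(18, Pow(3, Rational(1, 2)))), -20) = Add(Add(9, Mul(18, Pow(3, Rational(1, 2)))), -20) = Add(-11, Mul(18, Pow(3, Rational(1, 2))))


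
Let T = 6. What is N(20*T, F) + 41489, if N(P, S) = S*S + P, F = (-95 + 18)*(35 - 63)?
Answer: 4689945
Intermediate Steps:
F = 2156 (F = -77*(-28) = 2156)
N(P, S) = P + S**2 (N(P, S) = S**2 + P = P + S**2)
N(20*T, F) + 41489 = (20*6 + 2156**2) + 41489 = (120 + 4648336) + 41489 = 4648456 + 41489 = 4689945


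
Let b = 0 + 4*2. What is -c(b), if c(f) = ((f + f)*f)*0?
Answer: 0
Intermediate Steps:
b = 8 (b = 0 + 8 = 8)
c(f) = 0 (c(f) = ((2*f)*f)*0 = (2*f²)*0 = 0)
-c(b) = -1*0 = 0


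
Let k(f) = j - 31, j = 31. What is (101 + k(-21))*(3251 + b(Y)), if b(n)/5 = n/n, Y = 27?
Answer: 328856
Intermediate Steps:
b(n) = 5 (b(n) = 5*(n/n) = 5*1 = 5)
k(f) = 0 (k(f) = 31 - 31 = 0)
(101 + k(-21))*(3251 + b(Y)) = (101 + 0)*(3251 + 5) = 101*3256 = 328856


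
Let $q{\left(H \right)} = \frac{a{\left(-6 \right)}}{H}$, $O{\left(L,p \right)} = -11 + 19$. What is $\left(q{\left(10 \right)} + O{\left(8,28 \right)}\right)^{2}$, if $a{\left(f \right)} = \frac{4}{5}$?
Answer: $\frac{40804}{625} \approx 65.286$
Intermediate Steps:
$a{\left(f \right)} = \frac{4}{5}$ ($a{\left(f \right)} = 4 \cdot \frac{1}{5} = \frac{4}{5}$)
$O{\left(L,p \right)} = 8$
$q{\left(H \right)} = \frac{4}{5 H}$
$\left(q{\left(10 \right)} + O{\left(8,28 \right)}\right)^{2} = \left(\frac{4}{5 \cdot 10} + 8\right)^{2} = \left(\frac{4}{5} \cdot \frac{1}{10} + 8\right)^{2} = \left(\frac{2}{25} + 8\right)^{2} = \left(\frac{202}{25}\right)^{2} = \frac{40804}{625}$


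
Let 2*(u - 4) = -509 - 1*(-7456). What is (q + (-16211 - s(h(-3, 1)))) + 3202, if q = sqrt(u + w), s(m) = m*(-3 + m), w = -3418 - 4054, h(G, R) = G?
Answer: -13027 + I*sqrt(15978)/2 ≈ -13027.0 + 63.202*I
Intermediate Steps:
u = 6955/2 (u = 4 + (-509 - 1*(-7456))/2 = 4 + (-509 + 7456)/2 = 4 + (1/2)*6947 = 4 + 6947/2 = 6955/2 ≈ 3477.5)
w = -7472
q = I*sqrt(15978)/2 (q = sqrt(6955/2 - 7472) = sqrt(-7989/2) = I*sqrt(15978)/2 ≈ 63.202*I)
(q + (-16211 - s(h(-3, 1)))) + 3202 = (I*sqrt(15978)/2 + (-16211 - (-3)*(-3 - 3))) + 3202 = (I*sqrt(15978)/2 + (-16211 - (-3)*(-6))) + 3202 = (I*sqrt(15978)/2 + (-16211 - 1*18)) + 3202 = (I*sqrt(15978)/2 + (-16211 - 18)) + 3202 = (I*sqrt(15978)/2 - 16229) + 3202 = (-16229 + I*sqrt(15978)/2) + 3202 = -13027 + I*sqrt(15978)/2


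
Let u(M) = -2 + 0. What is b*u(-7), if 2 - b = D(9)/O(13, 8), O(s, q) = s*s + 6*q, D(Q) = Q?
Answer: -850/217 ≈ -3.9170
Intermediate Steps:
O(s, q) = s² + 6*q
u(M) = -2
b = 425/217 (b = 2 - 9/(13² + 6*8) = 2 - 9/(169 + 48) = 2 - 9/217 = 425/217 ≈ 1.9585)
b*u(-7) = (425/217)*(-2) = -850/217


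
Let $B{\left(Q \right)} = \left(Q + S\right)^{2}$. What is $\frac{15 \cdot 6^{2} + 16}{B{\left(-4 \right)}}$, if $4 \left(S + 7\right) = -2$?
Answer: $\frac{2224}{529} \approx 4.2042$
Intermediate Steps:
$S = - \frac{15}{2}$ ($S = -7 + \frac{1}{4} \left(-2\right) = -7 - \frac{1}{2} = - \frac{15}{2} \approx -7.5$)
$B{\left(Q \right)} = \left(- \frac{15}{2} + Q\right)^{2}$ ($B{\left(Q \right)} = \left(Q - \frac{15}{2}\right)^{2} = \left(- \frac{15}{2} + Q\right)^{2}$)
$\frac{15 \cdot 6^{2} + 16}{B{\left(-4 \right)}} = \frac{15 \cdot 6^{2} + 16}{\frac{1}{4} \left(-15 + 2 \left(-4\right)\right)^{2}} = \frac{15 \cdot 36 + 16}{\frac{1}{4} \left(-15 - 8\right)^{2}} = \frac{540 + 16}{\frac{1}{4} \left(-23\right)^{2}} = \frac{556}{\frac{1}{4} \cdot 529} = \frac{556}{\frac{529}{4}} = 556 \cdot \frac{4}{529} = \frac{2224}{529}$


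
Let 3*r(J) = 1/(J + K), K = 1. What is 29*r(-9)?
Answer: -29/24 ≈ -1.2083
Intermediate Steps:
r(J) = 1/(3*(1 + J)) (r(J) = 1/(3*(J + 1)) = 1/(3*(1 + J)))
29*r(-9) = 29*(1/(3*(1 - 9))) = 29*((⅓)/(-8)) = 29*((⅓)*(-⅛)) = 29*(-1/24) = -29/24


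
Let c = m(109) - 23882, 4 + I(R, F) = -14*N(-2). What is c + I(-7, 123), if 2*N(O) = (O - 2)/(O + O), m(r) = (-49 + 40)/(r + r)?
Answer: -5208683/218 ≈ -23893.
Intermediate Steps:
m(r) = -9/(2*r) (m(r) = -9*1/(2*r) = -9/(2*r))
N(O) = (-2 + O)/(4*O) (N(O) = ((O - 2)/(O + O))/2 = ((-2 + O)/((2*O)))/2 = ((-2 + O)*(1/(2*O)))/2 = ((-2 + O)/(2*O))/2 = (-2 + O)/(4*O))
I(R, F) = -11 (I(R, F) = -4 - 7*(-2 - 2)/(2*(-2)) = -4 - 7*(-1)*(-4)/(2*2) = -4 - 14*1/2 = -4 - 7 = -11)
c = -5206285/218 (c = -9/2/109 - 23882 = -9/2*1/109 - 23882 = -9/218 - 23882 = -5206285/218 ≈ -23882.)
c + I(-7, 123) = -5206285/218 - 11 = -5208683/218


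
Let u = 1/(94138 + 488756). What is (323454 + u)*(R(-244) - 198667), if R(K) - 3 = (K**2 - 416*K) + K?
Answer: -3569804921535118/291447 ≈ -1.2249e+10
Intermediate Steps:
u = 1/582894 ≈ 1.7156e-6
R(K) = 3 + K**2 - 415*K (R(K) = 3 + ((K**2 - 416*K) + K) = 3 + (K**2 - 415*K) = 3 + K**2 - 415*K)
(323454 + u)*(R(-244) - 198667) = (323454 + 1/582894)*((3 + (-244)**2 - 415*(-244)) - 198667) = 188539395877*((3 + 59536 + 101260) - 198667)/582894 = 188539395877*(160799 - 198667)/582894 = (188539395877/582894)*(-37868) = -3569804921535118/291447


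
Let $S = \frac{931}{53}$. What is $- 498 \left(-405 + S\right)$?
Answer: $\frac{10225932}{53} \approx 1.9294 \cdot 10^{5}$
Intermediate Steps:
$S = \frac{931}{53}$ ($S = 931 \cdot \frac{1}{53} = \frac{931}{53} \approx 17.566$)
$- 498 \left(-405 + S\right) = - 498 \left(-405 + \frac{931}{53}\right) = \left(-498\right) \left(- \frac{20534}{53}\right) = \frac{10225932}{53}$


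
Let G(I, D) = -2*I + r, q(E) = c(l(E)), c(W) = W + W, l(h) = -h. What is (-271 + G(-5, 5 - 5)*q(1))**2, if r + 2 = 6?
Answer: 89401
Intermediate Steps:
r = 4 (r = -2 + 6 = 4)
c(W) = 2*W
q(E) = -2*E (q(E) = 2*(-E) = -2*E)
G(I, D) = 4 - 2*I (G(I, D) = -2*I + 4 = 4 - 2*I)
(-271 + G(-5, 5 - 5)*q(1))**2 = (-271 + (4 - 2*(-5))*(-2*1))**2 = (-271 + (4 + 10)*(-2))**2 = (-271 + 14*(-2))**2 = (-271 - 28)**2 = (-299)**2 = 89401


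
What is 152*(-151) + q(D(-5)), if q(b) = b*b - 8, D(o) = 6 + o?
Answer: -22959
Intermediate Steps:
q(b) = -8 + b**2 (q(b) = b**2 - 8 = -8 + b**2)
152*(-151) + q(D(-5)) = 152*(-151) + (-8 + (6 - 5)**2) = -22952 + (-8 + 1**2) = -22952 + (-8 + 1) = -22952 - 7 = -22959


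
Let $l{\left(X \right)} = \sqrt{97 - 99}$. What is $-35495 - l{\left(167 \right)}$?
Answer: $-35495 - i \sqrt{2} \approx -35495.0 - 1.4142 i$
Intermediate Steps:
$l{\left(X \right)} = i \sqrt{2}$ ($l{\left(X \right)} = \sqrt{-2} = i \sqrt{2}$)
$-35495 - l{\left(167 \right)} = -35495 - i \sqrt{2}$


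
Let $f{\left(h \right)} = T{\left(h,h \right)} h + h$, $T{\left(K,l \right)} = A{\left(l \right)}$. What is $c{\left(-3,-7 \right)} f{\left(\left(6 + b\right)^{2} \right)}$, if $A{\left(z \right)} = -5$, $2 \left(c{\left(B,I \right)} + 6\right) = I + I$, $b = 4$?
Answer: $5200$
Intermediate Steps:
$c{\left(B,I \right)} = -6 + I$ ($c{\left(B,I \right)} = -6 + \frac{I + I}{2} = -6 + \frac{2 I}{2} = -6 + I$)
$T{\left(K,l \right)} = -5$
$f{\left(h \right)} = - 4 h$ ($f{\left(h \right)} = - 5 h + h = - 4 h$)
$c{\left(-3,-7 \right)} f{\left(\left(6 + b\right)^{2} \right)} = \left(-6 - 7\right) \left(- 4 \left(6 + 4\right)^{2}\right) = - 13 \left(- 4 \cdot 10^{2}\right) = - 13 \left(\left(-4\right) 100\right) = \left(-13\right) \left(-400\right) = 5200$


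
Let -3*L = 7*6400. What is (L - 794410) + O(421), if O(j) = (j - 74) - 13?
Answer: -2427028/3 ≈ -8.0901e+5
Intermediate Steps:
L = -44800/3 (L = -7*6400/3 = -⅓*44800 = -44800/3 ≈ -14933.)
O(j) = -87 + j (O(j) = (-74 + j) - 13 = -87 + j)
(L - 794410) + O(421) = (-44800/3 - 794410) + (-87 + 421) = -2428030/3 + 334 = -2427028/3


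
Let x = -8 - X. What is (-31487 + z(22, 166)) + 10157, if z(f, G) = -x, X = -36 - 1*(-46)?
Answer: -21312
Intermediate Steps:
X = 10 (X = -36 + 46 = 10)
x = -18 (x = -8 - 1*10 = -8 - 10 = -18)
z(f, G) = 18 (z(f, G) = -1*(-18) = 18)
(-31487 + z(22, 166)) + 10157 = (-31487 + 18) + 10157 = -31469 + 10157 = -21312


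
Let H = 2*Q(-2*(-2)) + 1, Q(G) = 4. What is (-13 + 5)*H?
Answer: -72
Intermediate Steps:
H = 9 (H = 2*4 + 1 = 8 + 1 = 9)
(-13 + 5)*H = (-13 + 5)*9 = -8*9 = -72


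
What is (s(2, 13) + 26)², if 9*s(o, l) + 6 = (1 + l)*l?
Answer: 168100/81 ≈ 2075.3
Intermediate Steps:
s(o, l) = -⅔ + l*(1 + l)/9 (s(o, l) = -⅔ + ((1 + l)*l)/9 = -⅔ + (l*(1 + l))/9 = -⅔ + l*(1 + l)/9)
(s(2, 13) + 26)² = ((-⅔ + (⅑)*13 + (⅑)*13²) + 26)² = ((-⅔ + 13/9 + (⅑)*169) + 26)² = ((-⅔ + 13/9 + 169/9) + 26)² = (176/9 + 26)² = (410/9)² = 168100/81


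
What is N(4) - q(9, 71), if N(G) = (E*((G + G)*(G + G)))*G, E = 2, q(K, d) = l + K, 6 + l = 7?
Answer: 502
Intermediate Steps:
l = 1 (l = -6 + 7 = 1)
q(K, d) = 1 + K
N(G) = 8*G**3 (N(G) = (2*((G + G)*(G + G)))*G = (2*((2*G)*(2*G)))*G = (2*(4*G**2))*G = (8*G**2)*G = 8*G**3)
N(4) - q(9, 71) = 8*4**3 - (1 + 9) = 8*64 - 1*10 = 512 - 10 = 502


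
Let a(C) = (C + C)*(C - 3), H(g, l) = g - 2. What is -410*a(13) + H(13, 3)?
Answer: -106589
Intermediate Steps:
H(g, l) = -2 + g
a(C) = 2*C*(-3 + C) (a(C) = (2*C)*(-3 + C) = 2*C*(-3 + C))
-410*a(13) + H(13, 3) = -820*13*(-3 + 13) + (-2 + 13) = -820*13*10 + 11 = -410*260 + 11 = -106600 + 11 = -106589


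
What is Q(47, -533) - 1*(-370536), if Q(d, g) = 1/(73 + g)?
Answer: 170446559/460 ≈ 3.7054e+5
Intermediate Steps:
Q(47, -533) - 1*(-370536) = 1/(73 - 533) - 1*(-370536) = 1/(-460) + 370536 = -1/460 + 370536 = 170446559/460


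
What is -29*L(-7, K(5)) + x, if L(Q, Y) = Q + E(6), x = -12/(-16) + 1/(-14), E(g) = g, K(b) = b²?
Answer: 831/28 ≈ 29.679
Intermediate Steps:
x = 19/28 (x = -12*(-1/16) + 1*(-1/14) = ¾ - 1/14 = 19/28 ≈ 0.67857)
L(Q, Y) = 6 + Q (L(Q, Y) = Q + 6 = 6 + Q)
-29*L(-7, K(5)) + x = -29*(6 - 7) + 19/28 = -29*(-1) + 19/28 = 29 + 19/28 = 831/28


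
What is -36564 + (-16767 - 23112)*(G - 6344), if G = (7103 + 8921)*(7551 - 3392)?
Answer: -2657435782452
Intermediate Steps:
G = 66643816 (G = 16024*4159 = 66643816)
-36564 + (-16767 - 23112)*(G - 6344) = -36564 + (-16767 - 23112)*(66643816 - 6344) = -36564 - 39879*66637472 = -36564 - 2657435745888 = -2657435782452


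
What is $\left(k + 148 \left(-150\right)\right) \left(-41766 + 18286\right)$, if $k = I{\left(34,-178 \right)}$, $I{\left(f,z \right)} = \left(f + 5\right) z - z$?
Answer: $680074720$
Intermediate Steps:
$I{\left(f,z \right)} = - z + z \left(5 + f\right)$ ($I{\left(f,z \right)} = \left(5 + f\right) z - z = z \left(5 + f\right) - z = - z + z \left(5 + f\right)$)
$k = -6764$ ($k = - 178 \left(4 + 34\right) = \left(-178\right) 38 = -6764$)
$\left(k + 148 \left(-150\right)\right) \left(-41766 + 18286\right) = \left(-6764 + 148 \left(-150\right)\right) \left(-41766 + 18286\right) = \left(-6764 - 22200\right) \left(-23480\right) = \left(-28964\right) \left(-23480\right) = 680074720$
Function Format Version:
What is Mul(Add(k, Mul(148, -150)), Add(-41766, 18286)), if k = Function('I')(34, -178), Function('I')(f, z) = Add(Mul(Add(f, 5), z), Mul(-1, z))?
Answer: 680074720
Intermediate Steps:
Function('I')(f, z) = Add(Mul(-1, z), Mul(z, Add(5, f))) (Function('I')(f, z) = Add(Mul(Add(5, f), z), Mul(-1, z)) = Add(Mul(z, Add(5, f)), Mul(-1, z)) = Add(Mul(-1, z), Mul(z, Add(5, f))))
k = -6764 (k = Mul(-178, Add(4, 34)) = Mul(-178, 38) = -6764)
Mul(Add(k, Mul(148, -150)), Add(-41766, 18286)) = Mul(Add(-6764, Mul(148, -150)), Add(-41766, 18286)) = Mul(Add(-6764, -22200), -23480) = Mul(-28964, -23480) = 680074720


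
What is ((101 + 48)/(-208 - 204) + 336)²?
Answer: 19122188089/169744 ≈ 1.1265e+5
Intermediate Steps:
((101 + 48)/(-208 - 204) + 336)² = (149/(-412) + 336)² = (149*(-1/412) + 336)² = (-149/412 + 336)² = (138283/412)² = 19122188089/169744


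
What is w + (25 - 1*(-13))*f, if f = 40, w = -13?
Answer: 1507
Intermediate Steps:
w + (25 - 1*(-13))*f = -13 + (25 - 1*(-13))*40 = -13 + (25 + 13)*40 = -13 + 38*40 = -13 + 1520 = 1507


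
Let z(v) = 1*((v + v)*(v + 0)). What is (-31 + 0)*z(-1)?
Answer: -62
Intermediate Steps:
z(v) = 2*v**2 (z(v) = 1*((2*v)*v) = 1*(2*v**2) = 2*v**2)
(-31 + 0)*z(-1) = (-31 + 0)*(2*(-1)**2) = -62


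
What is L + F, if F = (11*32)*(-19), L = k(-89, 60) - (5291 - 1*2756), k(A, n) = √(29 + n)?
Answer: -9223 + √89 ≈ -9213.6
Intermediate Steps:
L = -2535 + √89 (L = √(29 + 60) - (5291 - 1*2756) = √89 - (5291 - 2756) = √89 - 1*2535 = √89 - 2535 = -2535 + √89 ≈ -2525.6)
F = -6688 (F = 352*(-19) = -6688)
L + F = (-2535 + √89) - 6688 = -9223 + √89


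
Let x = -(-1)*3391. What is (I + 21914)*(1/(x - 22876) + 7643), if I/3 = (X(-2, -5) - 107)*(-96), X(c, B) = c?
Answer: 7938534961324/19485 ≈ 4.0742e+8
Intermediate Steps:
x = 3391 (x = -1*(-3391) = 3391)
I = 31392 (I = 3*((-2 - 107)*(-96)) = 3*(-109*(-96)) = 3*10464 = 31392)
(I + 21914)*(1/(x - 22876) + 7643) = (31392 + 21914)*(1/(3391 - 22876) + 7643) = 53306*(1/(-19485) + 7643) = 53306*(-1/19485 + 7643) = 53306*(148923854/19485) = 7938534961324/19485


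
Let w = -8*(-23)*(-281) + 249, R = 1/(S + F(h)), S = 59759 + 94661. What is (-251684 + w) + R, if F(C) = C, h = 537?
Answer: -46973510022/154957 ≈ -3.0314e+5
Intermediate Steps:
S = 154420
R = 1/154957 (R = 1/(154420 + 537) = 1/154957 ≈ 6.4534e-6)
w = -51455 (w = 184*(-281) + 249 = -51704 + 249 = -51455)
(-251684 + w) + R = (-251684 - 51455) + 1/154957 = -303139 + 1/154957 = -46973510022/154957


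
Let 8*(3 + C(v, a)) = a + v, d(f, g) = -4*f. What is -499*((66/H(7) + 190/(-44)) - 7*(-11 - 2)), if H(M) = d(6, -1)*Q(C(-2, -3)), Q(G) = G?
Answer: -27837713/638 ≈ -43633.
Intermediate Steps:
C(v, a) = -3 + a/8 + v/8 (C(v, a) = -3 + (a + v)/8 = -3 + (a/8 + v/8) = -3 + a/8 + v/8)
H(M) = 87 (H(M) = (-4*6)*(-3 + (⅛)*(-3) + (⅛)*(-2)) = -24*(-3 - 3/8 - ¼) = -24*(-29/8) = 87)
-499*((66/H(7) + 190/(-44)) - 7*(-11 - 2)) = -499*((66/87 + 190/(-44)) - 7*(-11 - 2)) = -499*((66*(1/87) + 190*(-1/44)) - 7*(-13)) = -499*((22/29 - 95/22) + 91) = -499*(-2271/638 + 91) = -499*55787/638 = -27837713/638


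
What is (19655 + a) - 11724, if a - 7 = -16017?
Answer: -8079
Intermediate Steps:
a = -16010 (a = 7 - 16017 = -16010)
(19655 + a) - 11724 = (19655 - 16010) - 11724 = 3645 - 11724 = -8079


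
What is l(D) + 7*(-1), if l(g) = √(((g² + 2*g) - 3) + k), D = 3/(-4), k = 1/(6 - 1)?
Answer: -7 + I*√1495/20 ≈ -7.0 + 1.9333*I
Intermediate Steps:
k = ⅕ (k = 1/5 = ⅕ ≈ 0.20000)
D = -¾ (D = 3*(-¼) = -¾ ≈ -0.75000)
l(g) = √(-14/5 + g² + 2*g) (l(g) = √(((g² + 2*g) - 3) + ⅕) = √((-3 + g² + 2*g) + ⅕) = √(-14/5 + g² + 2*g))
l(D) + 7*(-1) = √(-70 + 25*(-¾)² + 50*(-¾))/5 + 7*(-1) = √(-70 + 25*(9/16) - 75/2)/5 - 7 = √(-70 + 225/16 - 75/2)/5 - 7 = √(-1495/16)/5 - 7 = (I*√1495/4)/5 - 7 = I*√1495/20 - 7 = -7 + I*√1495/20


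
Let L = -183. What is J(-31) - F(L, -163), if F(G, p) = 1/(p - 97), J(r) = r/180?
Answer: -197/1170 ≈ -0.16838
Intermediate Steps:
J(r) = r/180 (J(r) = r*(1/180) = r/180)
F(G, p) = 1/(-97 + p)
J(-31) - F(L, -163) = (1/180)*(-31) - 1/(-97 - 163) = -31/180 - 1/(-260) = -31/180 - 1*(-1/260) = -31/180 + 1/260 = -197/1170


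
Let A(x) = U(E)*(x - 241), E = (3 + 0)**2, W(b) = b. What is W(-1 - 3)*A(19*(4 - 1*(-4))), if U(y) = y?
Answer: 3204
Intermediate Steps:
E = 9 (E = 3**2 = 9)
A(x) = -2169 + 9*x (A(x) = 9*(x - 241) = 9*(-241 + x) = -2169 + 9*x)
W(-1 - 3)*A(19*(4 - 1*(-4))) = (-1 - 3)*(-2169 + 9*(19*(4 - 1*(-4)))) = -4*(-2169 + 9*(19*(4 + 4))) = -4*(-2169 + 9*(19*8)) = -4*(-2169 + 9*152) = -4*(-2169 + 1368) = -4*(-801) = 3204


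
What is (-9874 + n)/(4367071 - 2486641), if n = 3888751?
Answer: 1292959/626810 ≈ 2.0628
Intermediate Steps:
(-9874 + n)/(4367071 - 2486641) = (-9874 + 3888751)/(4367071 - 2486641) = 3878877/1880430 = 3878877*(1/1880430) = 1292959/626810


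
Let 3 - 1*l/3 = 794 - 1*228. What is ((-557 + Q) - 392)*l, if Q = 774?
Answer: 295575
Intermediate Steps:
l = -1689 (l = 9 - 3*(794 - 1*228) = 9 - 3*(794 - 228) = 9 - 3*566 = 9 - 1698 = -1689)
((-557 + Q) - 392)*l = ((-557 + 774) - 392)*(-1689) = (217 - 392)*(-1689) = -175*(-1689) = 295575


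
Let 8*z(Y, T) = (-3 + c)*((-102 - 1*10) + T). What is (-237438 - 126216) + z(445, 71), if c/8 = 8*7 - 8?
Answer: -2924853/8 ≈ -3.6561e+5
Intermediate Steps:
c = 384 (c = 8*(8*7 - 8) = 8*(56 - 8) = 8*48 = 384)
z(Y, T) = -5334 + 381*T/8 (z(Y, T) = ((-3 + 384)*((-102 - 1*10) + T))/8 = (381*((-102 - 10) + T))/8 = (381*(-112 + T))/8 = (-42672 + 381*T)/8 = -5334 + 381*T/8)
(-237438 - 126216) + z(445, 71) = (-237438 - 126216) + (-5334 + (381/8)*71) = -363654 + (-5334 + 27051/8) = -363654 - 15621/8 = -2924853/8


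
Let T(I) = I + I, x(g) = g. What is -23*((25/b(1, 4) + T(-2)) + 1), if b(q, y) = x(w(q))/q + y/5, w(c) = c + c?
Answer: -1909/14 ≈ -136.36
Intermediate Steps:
w(c) = 2*c
T(I) = 2*I
b(q, y) = 2 + y/5 (b(q, y) = (2*q)/q + y/5 = 2 + y*(⅕) = 2 + y/5)
-23*((25/b(1, 4) + T(-2)) + 1) = -23*((25/(2 + (⅕)*4) + 2*(-2)) + 1) = -23*((25/(2 + ⅘) - 4) + 1) = -23*((25/(14/5) - 4) + 1) = -23*((25*(5/14) - 4) + 1) = -23*((125/14 - 4) + 1) = -23*(69/14 + 1) = -23*83/14 = -1909/14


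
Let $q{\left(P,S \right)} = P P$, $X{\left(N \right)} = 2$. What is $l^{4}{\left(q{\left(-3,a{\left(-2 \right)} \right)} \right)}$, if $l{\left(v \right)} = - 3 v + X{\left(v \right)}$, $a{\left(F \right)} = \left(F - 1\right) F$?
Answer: $390625$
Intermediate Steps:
$a{\left(F \right)} = F \left(-1 + F\right)$ ($a{\left(F \right)} = \left(-1 + F\right) F = F \left(-1 + F\right)$)
$q{\left(P,S \right)} = P^{2}$
$l{\left(v \right)} = 2 - 3 v$ ($l{\left(v \right)} = - 3 v + 2 = 2 - 3 v$)
$l^{4}{\left(q{\left(-3,a{\left(-2 \right)} \right)} \right)} = \left(2 - 3 \left(-3\right)^{2}\right)^{4} = \left(2 - 27\right)^{4} = \left(-25\right)^{4} = 390625$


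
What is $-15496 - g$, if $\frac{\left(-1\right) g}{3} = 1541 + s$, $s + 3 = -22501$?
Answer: $-78385$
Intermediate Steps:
$s = -22504$ ($s = -3 - 22501 = -22504$)
$g = 62889$ ($g = - 3 \left(1541 - 22504\right) = \left(-3\right) \left(-20963\right) = 62889$)
$-15496 - g = -15496 - 62889 = -78385$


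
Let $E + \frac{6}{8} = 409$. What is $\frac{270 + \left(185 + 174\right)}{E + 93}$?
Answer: $\frac{2516}{2005} \approx 1.2549$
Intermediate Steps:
$E = \frac{1633}{4}$ ($E = - \frac{3}{4} + 409 = \frac{1633}{4} \approx 408.25$)
$\frac{270 + \left(185 + 174\right)}{E + 93} = \frac{270 + \left(185 + 174\right)}{\frac{1633}{4} + 93} = \frac{270 + 359}{\frac{2005}{4}} = 629 \cdot \frac{4}{2005} = \frac{2516}{2005}$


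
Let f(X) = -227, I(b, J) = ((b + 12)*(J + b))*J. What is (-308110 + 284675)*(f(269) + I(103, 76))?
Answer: -36657800355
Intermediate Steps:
I(b, J) = J*(12 + b)*(J + b) (I(b, J) = ((12 + b)*(J + b))*J = J*(12 + b)*(J + b))
(-308110 + 284675)*(f(269) + I(103, 76)) = (-308110 + 284675)*(-227 + 76*(103² + 12*76 + 12*103 + 76*103)) = -23435*(-227 + 76*(10609 + 912 + 1236 + 7828)) = -23435*(-227 + 76*20585) = -23435*(-227 + 1564460) = -23435*1564233 = -36657800355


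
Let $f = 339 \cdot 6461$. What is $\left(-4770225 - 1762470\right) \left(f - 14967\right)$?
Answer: $-14210649825840$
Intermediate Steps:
$f = 2190279$
$\left(-4770225 - 1762470\right) \left(f - 14967\right) = \left(-4770225 - 1762470\right) \left(2190279 - 14967\right) = \left(-6532695\right) 2175312 = -14210649825840$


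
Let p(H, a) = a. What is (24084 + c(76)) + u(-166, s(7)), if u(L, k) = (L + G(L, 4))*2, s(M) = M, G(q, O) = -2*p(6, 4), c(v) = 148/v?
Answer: 451021/19 ≈ 23738.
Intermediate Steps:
G(q, O) = -8 (G(q, O) = -2*4 = -8)
u(L, k) = -16 + 2*L (u(L, k) = (L - 8)*2 = (-8 + L)*2 = -16 + 2*L)
(24084 + c(76)) + u(-166, s(7)) = (24084 + 148/76) + (-16 + 2*(-166)) = (24084 + 148*(1/76)) + (-16 - 332) = (24084 + 37/19) - 348 = 457633/19 - 348 = 451021/19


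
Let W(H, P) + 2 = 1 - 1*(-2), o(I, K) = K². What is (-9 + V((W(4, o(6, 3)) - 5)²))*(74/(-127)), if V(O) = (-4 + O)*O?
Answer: -13542/127 ≈ -106.63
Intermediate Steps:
W(H, P) = 1 (W(H, P) = -2 + (1 - 1*(-2)) = -2 + (1 + 2) = -2 + 3 = 1)
V(O) = O*(-4 + O)
(-9 + V((W(4, o(6, 3)) - 5)²))*(74/(-127)) = (-9 + (1 - 5)²*(-4 + (1 - 5)²))*(74/(-127)) = (-9 + (-4)²*(-4 + (-4)²))*(74*(-1/127)) = (-9 + 16*(-4 + 16))*(-74/127) = (-9 + 16*12)*(-74/127) = (-9 + 192)*(-74/127) = 183*(-74/127) = -13542/127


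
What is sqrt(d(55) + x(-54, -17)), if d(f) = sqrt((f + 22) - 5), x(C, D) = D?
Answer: sqrt(-17 + 6*sqrt(2)) ≈ 2.918*I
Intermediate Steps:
d(f) = sqrt(17 + f) (d(f) = sqrt((22 + f) - 5) = sqrt(17 + f))
sqrt(d(55) + x(-54, -17)) = sqrt(sqrt(17 + 55) - 17) = sqrt(sqrt(72) - 17) = sqrt(6*sqrt(2) - 17) = sqrt(-17 + 6*sqrt(2))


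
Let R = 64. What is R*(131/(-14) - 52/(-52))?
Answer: -3744/7 ≈ -534.86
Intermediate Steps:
R*(131/(-14) - 52/(-52)) = 64*(131/(-14) - 52/(-52)) = 64*(131*(-1/14) - 52*(-1/52)) = 64*(-131/14 + 1) = 64*(-117/14) = -3744/7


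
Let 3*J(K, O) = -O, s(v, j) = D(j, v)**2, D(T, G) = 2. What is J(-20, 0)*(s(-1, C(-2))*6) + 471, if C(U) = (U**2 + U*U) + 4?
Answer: 471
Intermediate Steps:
C(U) = 4 + 2*U**2 (C(U) = (U**2 + U**2) + 4 = 2*U**2 + 4 = 4 + 2*U**2)
s(v, j) = 4 (s(v, j) = 2**2 = 4)
J(K, O) = -O/3 (J(K, O) = (-O)/3 = -O/3)
J(-20, 0)*(s(-1, C(-2))*6) + 471 = (-1/3*0)*(4*6) + 471 = 0*24 + 471 = 0 + 471 = 471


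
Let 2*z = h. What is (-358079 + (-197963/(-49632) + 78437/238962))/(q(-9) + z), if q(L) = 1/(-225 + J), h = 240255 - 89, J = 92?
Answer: -31379308778429801/10523283207367744 ≈ -2.9819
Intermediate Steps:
h = 240166
z = 120083 (z = (½)*240166 = 120083)
q(L) = -1/133 (q(L) = 1/(-225 + 92) = 1/(-133) = -1/133)
(-358079 + (-197963/(-49632) + 78437/238962))/(q(-9) + z) = (-358079 + (-197963/(-49632) + 78437/238962))/(-1/133 + 120083) = (-358079 + (-197963*(-1/49632) + 78437*(1/238962)))/(15971038/133) = (-358079 + (197963/49632 + 78437/238962))*(133/15971038) = (-358079 + 2844367755/658897888)*(133/15971038) = -235934652469397/658897888*133/15971038 = -31379308778429801/10523283207367744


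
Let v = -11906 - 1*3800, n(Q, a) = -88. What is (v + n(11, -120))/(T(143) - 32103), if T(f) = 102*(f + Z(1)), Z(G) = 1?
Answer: 15794/17415 ≈ 0.90692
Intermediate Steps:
v = -15706 (v = -11906 - 3800 = -15706)
T(f) = 102 + 102*f (T(f) = 102*(f + 1) = 102*(1 + f) = 102 + 102*f)
(v + n(11, -120))/(T(143) - 32103) = (-15706 - 88)/((102 + 102*143) - 32103) = -15794/((102 + 14586) - 32103) = -15794/(14688 - 32103) = -15794/(-17415) = -15794*(-1/17415) = 15794/17415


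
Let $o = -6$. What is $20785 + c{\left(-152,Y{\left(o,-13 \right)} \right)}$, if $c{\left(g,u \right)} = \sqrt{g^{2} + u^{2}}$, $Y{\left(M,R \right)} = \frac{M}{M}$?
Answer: $20785 + \sqrt{23105} \approx 20937.0$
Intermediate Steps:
$Y{\left(M,R \right)} = 1$
$20785 + c{\left(-152,Y{\left(o,-13 \right)} \right)} = 20785 + \sqrt{\left(-152\right)^{2} + 1^{2}} = 20785 + \sqrt{23104 + 1} = 20785 + \sqrt{23105}$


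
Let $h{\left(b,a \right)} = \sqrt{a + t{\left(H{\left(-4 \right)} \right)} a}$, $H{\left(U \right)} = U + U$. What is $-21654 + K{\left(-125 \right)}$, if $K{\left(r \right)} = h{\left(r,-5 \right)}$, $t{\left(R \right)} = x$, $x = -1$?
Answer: $-21654$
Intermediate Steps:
$H{\left(U \right)} = 2 U$
$t{\left(R \right)} = -1$
$h{\left(b,a \right)} = 0$ ($h{\left(b,a \right)} = \sqrt{a - a} = \sqrt{0} = 0$)
$K{\left(r \right)} = 0$
$-21654 + K{\left(-125 \right)} = -21654 + 0 = -21654$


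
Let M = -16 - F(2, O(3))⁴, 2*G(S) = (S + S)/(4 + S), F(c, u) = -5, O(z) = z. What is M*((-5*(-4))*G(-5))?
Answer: -64100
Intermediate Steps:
G(S) = S/(4 + S) (G(S) = ((S + S)/(4 + S))/2 = ((2*S)/(4 + S))/2 = (2*S/(4 + S))/2 = S/(4 + S))
M = -641 (M = -16 - 1*(-5)⁴ = -16 - 1*625 = -16 - 625 = -641)
M*((-5*(-4))*G(-5)) = -641*(-5*(-4))*(-5/(4 - 5)) = -12820*(-5/(-1)) = -12820*(-5*(-1)) = -12820*5 = -641*100 = -64100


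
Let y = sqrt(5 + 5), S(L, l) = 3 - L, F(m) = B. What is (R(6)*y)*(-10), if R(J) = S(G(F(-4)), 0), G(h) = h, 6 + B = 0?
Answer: -90*sqrt(10) ≈ -284.60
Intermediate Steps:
B = -6 (B = -6 + 0 = -6)
F(m) = -6
R(J) = 9 (R(J) = 3 - 1*(-6) = 3 + 6 = 9)
y = sqrt(10) ≈ 3.1623
(R(6)*y)*(-10) = (9*sqrt(10))*(-10) = -90*sqrt(10)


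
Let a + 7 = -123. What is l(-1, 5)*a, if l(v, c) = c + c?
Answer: -1300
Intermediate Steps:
l(v, c) = 2*c
a = -130 (a = -7 - 123 = -130)
l(-1, 5)*a = (2*5)*(-130) = 10*(-130) = -1300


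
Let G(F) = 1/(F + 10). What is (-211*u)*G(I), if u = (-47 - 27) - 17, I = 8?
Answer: 19201/18 ≈ 1066.7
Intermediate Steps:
G(F) = 1/(10 + F)
u = -91 (u = -74 - 17 = -91)
(-211*u)*G(I) = (-211*(-91))/(10 + 8) = 19201/18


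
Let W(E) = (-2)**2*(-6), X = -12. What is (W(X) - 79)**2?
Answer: 10609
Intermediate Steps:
W(E) = -24 (W(E) = 4*(-6) = -24)
(W(X) - 79)**2 = (-24 - 79)**2 = (-103)**2 = 10609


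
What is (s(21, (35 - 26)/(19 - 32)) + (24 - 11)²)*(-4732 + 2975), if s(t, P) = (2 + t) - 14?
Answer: -312746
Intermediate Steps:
s(t, P) = -12 + t
(s(21, (35 - 26)/(19 - 32)) + (24 - 11)²)*(-4732 + 2975) = ((-12 + 21) + (24 - 11)²)*(-4732 + 2975) = (9 + 13²)*(-1757) = (9 + 169)*(-1757) = 178*(-1757) = -312746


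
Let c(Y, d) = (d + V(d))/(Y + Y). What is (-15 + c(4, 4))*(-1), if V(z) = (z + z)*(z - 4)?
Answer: 29/2 ≈ 14.500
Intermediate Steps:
V(z) = 2*z*(-4 + z) (V(z) = (2*z)*(-4 + z) = 2*z*(-4 + z))
c(Y, d) = (d + 2*d*(-4 + d))/(2*Y) (c(Y, d) = (d + 2*d*(-4 + d))/(Y + Y) = (d + 2*d*(-4 + d))/((2*Y)) = (d + 2*d*(-4 + d))*(1/(2*Y)) = (d + 2*d*(-4 + d))/(2*Y))
(-15 + c(4, 4))*(-1) = (-15 + (½)*4*(-7 + 2*4)/4)*(-1) = (-15 + (½)*4*(¼)*(-7 + 8))*(-1) = (-15 + (½)*4*(¼)*1)*(-1) = (-15 + ½)*(-1) = -29/2*(-1) = 29/2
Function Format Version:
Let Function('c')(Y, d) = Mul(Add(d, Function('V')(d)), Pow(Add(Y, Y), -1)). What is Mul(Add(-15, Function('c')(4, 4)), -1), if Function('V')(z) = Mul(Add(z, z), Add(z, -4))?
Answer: Rational(29, 2) ≈ 14.500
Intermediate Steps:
Function('V')(z) = Mul(2, z, Add(-4, z)) (Function('V')(z) = Mul(Mul(2, z), Add(-4, z)) = Mul(2, z, Add(-4, z)))
Function('c')(Y, d) = Mul(Rational(1, 2), Pow(Y, -1), Add(d, Mul(2, d, Add(-4, d)))) (Function('c')(Y, d) = Mul(Add(d, Mul(2, d, Add(-4, d))), Pow(Add(Y, Y), -1)) = Mul(Add(d, Mul(2, d, Add(-4, d))), Pow(Mul(2, Y), -1)) = Mul(Add(d, Mul(2, d, Add(-4, d))), Mul(Rational(1, 2), Pow(Y, -1))) = Mul(Rational(1, 2), Pow(Y, -1), Add(d, Mul(2, d, Add(-4, d)))))
Mul(Add(-15, Function('c')(4, 4)), -1) = Mul(Add(-15, Mul(Rational(1, 2), 4, Pow(4, -1), Add(-7, Mul(2, 4)))), -1) = Mul(Add(-15, Mul(Rational(1, 2), 4, Rational(1, 4), Add(-7, 8))), -1) = Mul(Add(-15, Mul(Rational(1, 2), 4, Rational(1, 4), 1)), -1) = Mul(Add(-15, Rational(1, 2)), -1) = Mul(Rational(-29, 2), -1) = Rational(29, 2)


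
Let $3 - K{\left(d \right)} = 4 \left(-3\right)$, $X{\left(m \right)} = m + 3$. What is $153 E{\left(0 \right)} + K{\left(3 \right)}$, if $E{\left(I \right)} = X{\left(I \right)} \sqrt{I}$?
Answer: $15$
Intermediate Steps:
$X{\left(m \right)} = 3 + m$
$E{\left(I \right)} = \sqrt{I} \left(3 + I\right)$ ($E{\left(I \right)} = \left(3 + I\right) \sqrt{I} = \sqrt{I} \left(3 + I\right)$)
$K{\left(d \right)} = 15$ ($K{\left(d \right)} = 3 - 4 \left(-3\right) = 3 - -12 = 3 + 12 = 15$)
$153 E{\left(0 \right)} + K{\left(3 \right)} = 153 \sqrt{0} \left(3 + 0\right) + 15 = 153 \cdot 0 \cdot 3 + 15 = 153 \cdot 0 + 15 = 0 + 15 = 15$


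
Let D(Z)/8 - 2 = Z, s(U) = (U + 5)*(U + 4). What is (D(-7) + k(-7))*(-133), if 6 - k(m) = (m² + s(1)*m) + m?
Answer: -17822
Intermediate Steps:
s(U) = (4 + U)*(5 + U) (s(U) = (5 + U)*(4 + U) = (4 + U)*(5 + U))
D(Z) = 16 + 8*Z
k(m) = 6 - m² - 31*m (k(m) = 6 - ((m² + (20 + 1² + 9*1)*m) + m) = 6 - ((m² + (20 + 1 + 9)*m) + m) = 6 - ((m² + 30*m) + m) = 6 - (m² + 31*m) = 6 + (-m² - 31*m) = 6 - m² - 31*m)
(D(-7) + k(-7))*(-133) = ((16 + 8*(-7)) + (6 - 1*(-7)² - 31*(-7)))*(-133) = ((16 - 56) + (6 - 1*49 + 217))*(-133) = (-40 + (6 - 49 + 217))*(-133) = (-40 + 174)*(-133) = 134*(-133) = -17822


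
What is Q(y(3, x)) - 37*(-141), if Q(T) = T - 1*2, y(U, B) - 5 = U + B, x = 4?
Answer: 5227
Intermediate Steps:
y(U, B) = 5 + B + U (y(U, B) = 5 + (U + B) = 5 + (B + U) = 5 + B + U)
Q(T) = -2 + T (Q(T) = T - 2 = -2 + T)
Q(y(3, x)) - 37*(-141) = (-2 + (5 + 4 + 3)) - 37*(-141) = (-2 + 12) + 5217 = 10 + 5217 = 5227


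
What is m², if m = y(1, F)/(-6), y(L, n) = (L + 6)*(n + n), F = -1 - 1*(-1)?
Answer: 0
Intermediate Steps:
F = 0 (F = -1 + 1 = 0)
y(L, n) = 2*n*(6 + L) (y(L, n) = (6 + L)*(2*n) = 2*n*(6 + L))
m = 0 (m = (2*0*(6 + 1))/(-6) = (2*0*7)*(-⅙) = 0*(-⅙) = 0)
m² = 0² = 0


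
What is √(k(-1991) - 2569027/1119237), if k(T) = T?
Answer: I*√2496984051250878/1119237 ≈ 44.646*I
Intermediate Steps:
√(k(-1991) - 2569027/1119237) = √(-1991 - 2569027/1119237) = √(-2230969894/1119237) = I*√2496984051250878/1119237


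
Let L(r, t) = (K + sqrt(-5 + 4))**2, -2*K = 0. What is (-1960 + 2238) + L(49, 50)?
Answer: 277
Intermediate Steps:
K = 0 (K = -1/2*0 = 0)
L(r, t) = -1 (L(r, t) = (0 + sqrt(-5 + 4))**2 = (0 + sqrt(-1))**2 = (0 + I)**2 = I**2 = -1)
(-1960 + 2238) + L(49, 50) = (-1960 + 2238) - 1 = 278 - 1 = 277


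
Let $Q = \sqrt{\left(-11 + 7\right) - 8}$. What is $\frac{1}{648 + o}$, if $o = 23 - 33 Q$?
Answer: $\frac{61}{42119} + \frac{6 i \sqrt{3}}{42119} \approx 0.0014483 + 0.00024674 i$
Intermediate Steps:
$Q = 2 i \sqrt{3}$ ($Q = \sqrt{-4 - 8} = \sqrt{-12} = 2 i \sqrt{3} \approx 3.4641 i$)
$o = 23 - 66 i \sqrt{3}$ ($o = 23 - 33 \cdot 2 i \sqrt{3} = 23 - 66 i \sqrt{3} \approx 23.0 - 114.32 i$)
$\frac{1}{648 + o} = \frac{1}{648 + \left(23 - 66 i \sqrt{3}\right)} = \frac{1}{671 - 66 i \sqrt{3}}$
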